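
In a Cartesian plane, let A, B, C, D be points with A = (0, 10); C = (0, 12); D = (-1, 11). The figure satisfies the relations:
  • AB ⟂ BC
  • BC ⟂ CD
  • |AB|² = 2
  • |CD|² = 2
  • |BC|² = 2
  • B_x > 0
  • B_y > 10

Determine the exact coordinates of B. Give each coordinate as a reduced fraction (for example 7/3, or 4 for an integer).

B = (1, 11)

1. B_x = 1  [[BC ⟂ CD ⇒ 1x+1y-12=0] ∩ [|B−(0, 10)|²=2]]
2. B_y = 11  [[BC ⟂ CD ⇒ 1x+1y-12=0] ∩ [|B−(0, 10)|²=2]]
   so B = (1, 11)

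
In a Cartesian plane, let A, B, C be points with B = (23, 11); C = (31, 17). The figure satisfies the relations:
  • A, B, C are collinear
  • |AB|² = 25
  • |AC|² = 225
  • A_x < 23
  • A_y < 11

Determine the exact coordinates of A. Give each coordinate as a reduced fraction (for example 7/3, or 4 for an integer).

1. A_x = 19  [[A, B, C are collinear ⇒ -6x+8y+50=0] ∩ [|A−(23, 11)|²=25]]
2. A_y = 8  [[A, B, C are collinear ⇒ -6x+8y+50=0] ∩ [|A−(23, 11)|²=25]]
   so A = (19, 8)

A = (19, 8)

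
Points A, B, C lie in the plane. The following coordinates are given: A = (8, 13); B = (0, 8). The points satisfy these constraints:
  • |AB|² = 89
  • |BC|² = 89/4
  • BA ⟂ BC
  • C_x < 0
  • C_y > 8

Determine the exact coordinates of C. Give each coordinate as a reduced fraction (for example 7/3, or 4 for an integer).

C = (-5/2, 12)

1. C_x = -5/2  [[BA ⟂ BC ⇒ 8x+5y-40=0] ∩ [|C−(0, 8)|²=89/4]]
2. C_y = 12  [[BA ⟂ BC ⇒ 8x+5y-40=0] ∩ [|C−(0, 8)|²=89/4]]
   so C = (-5/2, 12)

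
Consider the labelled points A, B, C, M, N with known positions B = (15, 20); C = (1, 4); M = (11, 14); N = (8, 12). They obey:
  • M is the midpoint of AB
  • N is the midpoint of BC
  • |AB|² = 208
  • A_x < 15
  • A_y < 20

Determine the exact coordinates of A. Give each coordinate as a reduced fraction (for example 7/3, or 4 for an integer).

1. A_x = 7  [A = 2·M−B = 2·(11, 14)−(15, 20)]
2. A_y = 8  [A = 2·M−B = 2·(11, 14)−(15, 20)]
   so A = (7, 8)

A = (7, 8)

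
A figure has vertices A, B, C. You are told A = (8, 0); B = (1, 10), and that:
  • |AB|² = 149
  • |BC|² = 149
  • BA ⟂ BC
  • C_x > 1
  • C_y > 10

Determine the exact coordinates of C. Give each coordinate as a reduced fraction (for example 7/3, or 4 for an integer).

1. C_x = 11  [[BA ⟂ BC ⇒ 7x-10y+93=0] ∩ [|C−(1, 10)|²=149]]
2. C_y = 17  [[BA ⟂ BC ⇒ 7x-10y+93=0] ∩ [|C−(1, 10)|²=149]]
   so C = (11, 17)

C = (11, 17)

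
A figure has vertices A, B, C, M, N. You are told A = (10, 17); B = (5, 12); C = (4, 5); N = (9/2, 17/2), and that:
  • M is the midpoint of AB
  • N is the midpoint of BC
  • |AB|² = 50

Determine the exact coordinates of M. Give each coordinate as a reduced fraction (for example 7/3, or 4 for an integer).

1. M_x = 15/2  [2·M = A+B = (10, 17)+(5, 12)]
2. M_y = 29/2  [2·M = A+B = (10, 17)+(5, 12)]
   so M = (15/2, 29/2)

M = (15/2, 29/2)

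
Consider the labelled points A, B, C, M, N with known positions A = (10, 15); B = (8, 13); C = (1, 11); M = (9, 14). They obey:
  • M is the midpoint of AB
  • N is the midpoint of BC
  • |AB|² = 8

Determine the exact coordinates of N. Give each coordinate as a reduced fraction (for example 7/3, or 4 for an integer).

1. N_x = 9/2  [2·N = B+C = (8, 13)+(1, 11)]
2. N_y = 12  [2·N = B+C = (8, 13)+(1, 11)]
   so N = (9/2, 12)

N = (9/2, 12)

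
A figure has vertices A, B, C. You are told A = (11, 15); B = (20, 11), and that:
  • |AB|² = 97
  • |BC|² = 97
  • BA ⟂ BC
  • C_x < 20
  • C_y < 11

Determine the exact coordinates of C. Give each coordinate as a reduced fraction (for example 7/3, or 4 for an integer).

C = (16, 2)

1. C_x = 16  [[BA ⟂ BC ⇒ -9x+4y+136=0] ∩ [|C−(20, 11)|²=97]]
2. C_y = 2  [[BA ⟂ BC ⇒ -9x+4y+136=0] ∩ [|C−(20, 11)|²=97]]
   so C = (16, 2)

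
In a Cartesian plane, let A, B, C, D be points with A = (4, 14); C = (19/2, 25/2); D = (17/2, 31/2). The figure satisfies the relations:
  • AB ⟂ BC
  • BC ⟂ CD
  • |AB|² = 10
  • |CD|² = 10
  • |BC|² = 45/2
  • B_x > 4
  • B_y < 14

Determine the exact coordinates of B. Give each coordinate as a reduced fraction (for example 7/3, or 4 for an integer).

1. B_x = 5  [[BC ⟂ CD ⇒ 1x-3y+28=0] ∩ [|B−(4, 14)|²=10]]
2. B_y = 11  [[BC ⟂ CD ⇒ 1x-3y+28=0] ∩ [|B−(4, 14)|²=10]]
   so B = (5, 11)

B = (5, 11)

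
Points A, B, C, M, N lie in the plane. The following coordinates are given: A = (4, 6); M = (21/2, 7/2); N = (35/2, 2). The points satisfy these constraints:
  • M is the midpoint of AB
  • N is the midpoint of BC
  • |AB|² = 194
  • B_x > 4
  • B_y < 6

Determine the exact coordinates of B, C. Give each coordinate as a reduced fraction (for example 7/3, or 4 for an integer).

1. B_x = 17  [B = 2·M−A = 2·(21/2, 7/2)−(4, 6)]
2. B_y = 1  [B = 2·M−A = 2·(21/2, 7/2)−(4, 6)]
   so B = (17, 1)
3. C_x = 18  [C = 2·N−B = 2·(35/2, 2)−(17, 1)]
4. C_y = 3  [C = 2·N−B = 2·(35/2, 2)−(17, 1)]
   so C = (18, 3)

B = (17, 1)
C = (18, 3)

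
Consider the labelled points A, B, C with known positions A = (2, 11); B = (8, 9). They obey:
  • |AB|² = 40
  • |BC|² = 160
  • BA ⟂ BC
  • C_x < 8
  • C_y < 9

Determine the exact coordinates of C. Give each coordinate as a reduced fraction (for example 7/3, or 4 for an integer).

1. C_x = 4  [[BA ⟂ BC ⇒ -6x+2y+30=0] ∩ [|C−(8, 9)|²=160]]
2. C_y = -3  [[BA ⟂ BC ⇒ -6x+2y+30=0] ∩ [|C−(8, 9)|²=160]]
   so C = (4, -3)

C = (4, -3)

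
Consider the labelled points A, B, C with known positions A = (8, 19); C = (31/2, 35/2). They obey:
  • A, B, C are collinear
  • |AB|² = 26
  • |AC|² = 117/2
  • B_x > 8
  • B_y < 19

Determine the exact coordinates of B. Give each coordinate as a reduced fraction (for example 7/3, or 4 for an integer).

1. B_x = 13  [[A, B, C are collinear ⇒ -3/2x-15/2y+309/2=0] ∩ [|B−(8, 19)|²=26]]
2. B_y = 18  [[A, B, C are collinear ⇒ -3/2x-15/2y+309/2=0] ∩ [|B−(8, 19)|²=26]]
   so B = (13, 18)

B = (13, 18)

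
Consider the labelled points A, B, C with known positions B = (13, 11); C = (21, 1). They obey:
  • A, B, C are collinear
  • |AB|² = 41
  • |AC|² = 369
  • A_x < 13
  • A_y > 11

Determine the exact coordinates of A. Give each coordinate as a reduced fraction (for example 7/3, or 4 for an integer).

1. A_x = 9  [[A, B, C are collinear ⇒ 10x+8y-218=0] ∩ [|A−(13, 11)|²=41]]
2. A_y = 16  [[A, B, C are collinear ⇒ 10x+8y-218=0] ∩ [|A−(13, 11)|²=41]]
   so A = (9, 16)

A = (9, 16)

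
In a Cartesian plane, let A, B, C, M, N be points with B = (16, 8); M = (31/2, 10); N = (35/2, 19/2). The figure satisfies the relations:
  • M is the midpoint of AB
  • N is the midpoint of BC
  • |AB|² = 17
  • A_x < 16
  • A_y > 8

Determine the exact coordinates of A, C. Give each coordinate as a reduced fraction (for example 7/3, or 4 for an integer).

A = (15, 12)
C = (19, 11)

1. A_x = 15  [A = 2·M−B = 2·(31/2, 10)−(16, 8)]
2. A_y = 12  [A = 2·M−B = 2·(31/2, 10)−(16, 8)]
   so A = (15, 12)
3. C_x = 19  [C = 2·N−B = 2·(35/2, 19/2)−(16, 8)]
4. C_y = 11  [C = 2·N−B = 2·(35/2, 19/2)−(16, 8)]
   so C = (19, 11)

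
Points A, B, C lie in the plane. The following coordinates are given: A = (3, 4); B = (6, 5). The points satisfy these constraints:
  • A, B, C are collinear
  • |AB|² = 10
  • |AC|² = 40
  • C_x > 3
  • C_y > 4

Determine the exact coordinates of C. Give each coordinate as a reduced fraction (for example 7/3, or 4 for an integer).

1. C_x = 9  [[A, B, C are collinear ⇒ -1x+3y-9=0] ∩ [|C−(3, 4)|²=40]]
2. C_y = 6  [[A, B, C are collinear ⇒ -1x+3y-9=0] ∩ [|C−(3, 4)|²=40]]
   so C = (9, 6)

C = (9, 6)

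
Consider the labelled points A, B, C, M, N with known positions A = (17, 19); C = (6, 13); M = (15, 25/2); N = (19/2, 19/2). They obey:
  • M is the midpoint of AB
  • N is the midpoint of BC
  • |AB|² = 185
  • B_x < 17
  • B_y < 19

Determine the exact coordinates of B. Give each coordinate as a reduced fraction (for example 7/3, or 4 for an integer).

1. B_x = 13  [B = 2·M−A = 2·(15, 25/2)−(17, 19)]
2. B_y = 6  [B = 2·M−A = 2·(15, 25/2)−(17, 19)]
   so B = (13, 6)

B = (13, 6)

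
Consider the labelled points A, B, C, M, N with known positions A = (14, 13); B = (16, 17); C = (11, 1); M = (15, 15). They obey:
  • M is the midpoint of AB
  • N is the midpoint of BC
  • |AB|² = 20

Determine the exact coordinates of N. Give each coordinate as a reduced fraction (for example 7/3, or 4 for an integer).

1. N_x = 27/2  [2·N = B+C = (16, 17)+(11, 1)]
2. N_y = 9  [2·N = B+C = (16, 17)+(11, 1)]
   so N = (27/2, 9)

N = (27/2, 9)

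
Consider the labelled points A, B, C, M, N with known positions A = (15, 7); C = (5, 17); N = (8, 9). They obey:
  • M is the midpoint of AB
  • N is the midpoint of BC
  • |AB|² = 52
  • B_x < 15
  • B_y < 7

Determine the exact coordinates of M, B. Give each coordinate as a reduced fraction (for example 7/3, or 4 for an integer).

1. B_x = 11  [B = 2·N−C = 2·(8, 9)−(5, 17)]
2. B_y = 1  [B = 2·N−C = 2·(8, 9)−(5, 17)]
   so B = (11, 1)
3. M_x = 13  [2·M = A+B = (15, 7)+(11, 1)]
4. M_y = 4  [2·M = A+B = (15, 7)+(11, 1)]
   so M = (13, 4)

M = (13, 4)
B = (11, 1)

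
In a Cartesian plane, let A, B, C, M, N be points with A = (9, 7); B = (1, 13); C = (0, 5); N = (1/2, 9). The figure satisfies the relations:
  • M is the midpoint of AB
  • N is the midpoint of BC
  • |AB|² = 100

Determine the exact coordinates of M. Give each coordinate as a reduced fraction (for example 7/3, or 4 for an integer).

M = (5, 10)

1. M_x = 5  [2·M = A+B = (9, 7)+(1, 13)]
2. M_y = 10  [2·M = A+B = (9, 7)+(1, 13)]
   so M = (5, 10)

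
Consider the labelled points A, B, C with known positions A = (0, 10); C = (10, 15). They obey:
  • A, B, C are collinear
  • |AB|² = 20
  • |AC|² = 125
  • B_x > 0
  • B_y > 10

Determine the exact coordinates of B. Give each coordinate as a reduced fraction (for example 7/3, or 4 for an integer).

1. B_x = 4  [[A, B, C are collinear ⇒ 5x-10y+100=0] ∩ [|B−(0, 10)|²=20]]
2. B_y = 12  [[A, B, C are collinear ⇒ 5x-10y+100=0] ∩ [|B−(0, 10)|²=20]]
   so B = (4, 12)

B = (4, 12)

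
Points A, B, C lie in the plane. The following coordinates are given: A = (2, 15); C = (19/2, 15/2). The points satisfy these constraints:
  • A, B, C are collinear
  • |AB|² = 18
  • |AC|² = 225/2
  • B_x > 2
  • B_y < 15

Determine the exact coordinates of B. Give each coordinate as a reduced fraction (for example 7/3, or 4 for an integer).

1. B_x = 5  [[A, B, C are collinear ⇒ -15/2x-15/2y+255/2=0] ∩ [|B−(2, 15)|²=18]]
2. B_y = 12  [[A, B, C are collinear ⇒ -15/2x-15/2y+255/2=0] ∩ [|B−(2, 15)|²=18]]
   so B = (5, 12)

B = (5, 12)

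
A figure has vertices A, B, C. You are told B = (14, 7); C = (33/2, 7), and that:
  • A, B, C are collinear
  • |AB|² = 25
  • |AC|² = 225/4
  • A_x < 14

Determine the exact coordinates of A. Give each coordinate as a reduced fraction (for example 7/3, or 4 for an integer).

A = (9, 7)

1. A_x = 9  [[A, B, C are collinear ⇒ 5/2y-35/2=0] ∩ [|A−(14, 7)|²=25]]
2. A_y = 7  [[A, B, C are collinear ⇒ 5/2y-35/2=0] ∩ [|A−(14, 7)|²=25]]
   so A = (9, 7)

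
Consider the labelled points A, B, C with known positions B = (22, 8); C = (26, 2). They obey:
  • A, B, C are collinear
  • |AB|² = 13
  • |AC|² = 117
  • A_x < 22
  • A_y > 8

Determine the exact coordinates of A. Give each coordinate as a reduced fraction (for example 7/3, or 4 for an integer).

1. A_x = 20  [[A, B, C are collinear ⇒ 6x+4y-164=0] ∩ [|A−(22, 8)|²=13]]
2. A_y = 11  [[A, B, C are collinear ⇒ 6x+4y-164=0] ∩ [|A−(22, 8)|²=13]]
   so A = (20, 11)

A = (20, 11)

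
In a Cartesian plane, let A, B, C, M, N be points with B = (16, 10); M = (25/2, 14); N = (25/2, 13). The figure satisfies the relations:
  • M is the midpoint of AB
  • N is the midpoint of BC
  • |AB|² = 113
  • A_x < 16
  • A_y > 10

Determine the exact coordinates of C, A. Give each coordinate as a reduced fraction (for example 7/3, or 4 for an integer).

C = (9, 16)
A = (9, 18)

1. A_x = 9  [A = 2·M−B = 2·(25/2, 14)−(16, 10)]
2. A_y = 18  [A = 2·M−B = 2·(25/2, 14)−(16, 10)]
   so A = (9, 18)
3. C_x = 9  [C = 2·N−B = 2·(25/2, 13)−(16, 10)]
4. C_y = 16  [C = 2·N−B = 2·(25/2, 13)−(16, 10)]
   so C = (9, 16)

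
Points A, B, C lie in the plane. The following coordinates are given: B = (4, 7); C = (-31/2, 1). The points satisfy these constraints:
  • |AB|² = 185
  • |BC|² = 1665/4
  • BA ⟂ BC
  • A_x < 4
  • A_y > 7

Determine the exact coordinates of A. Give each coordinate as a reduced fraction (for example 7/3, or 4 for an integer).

A = (0, 20)

1. A_x = 0  [[BA ⟂ BC ⇒ -39/2x-6y+120=0] ∩ [|A−(4, 7)|²=185]]
2. A_y = 20  [[BA ⟂ BC ⇒ -39/2x-6y+120=0] ∩ [|A−(4, 7)|²=185]]
   so A = (0, 20)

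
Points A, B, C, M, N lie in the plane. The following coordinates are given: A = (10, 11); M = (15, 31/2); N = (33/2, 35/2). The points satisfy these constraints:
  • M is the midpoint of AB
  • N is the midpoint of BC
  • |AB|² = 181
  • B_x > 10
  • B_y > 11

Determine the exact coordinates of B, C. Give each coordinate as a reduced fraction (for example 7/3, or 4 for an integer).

B = (20, 20)
C = (13, 15)

1. B_x = 20  [B = 2·M−A = 2·(15, 31/2)−(10, 11)]
2. B_y = 20  [B = 2·M−A = 2·(15, 31/2)−(10, 11)]
   so B = (20, 20)
3. C_x = 13  [C = 2·N−B = 2·(33/2, 35/2)−(20, 20)]
4. C_y = 15  [C = 2·N−B = 2·(33/2, 35/2)−(20, 20)]
   so C = (13, 15)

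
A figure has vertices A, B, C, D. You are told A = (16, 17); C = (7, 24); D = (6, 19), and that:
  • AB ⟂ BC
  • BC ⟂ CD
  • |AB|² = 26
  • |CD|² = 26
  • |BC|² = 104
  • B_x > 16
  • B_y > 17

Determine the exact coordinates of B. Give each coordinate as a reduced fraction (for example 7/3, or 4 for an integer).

1. B_x = 17  [[BC ⟂ CD ⇒ 1x+5y-127=0] ∩ [|B−(16, 17)|²=26]]
2. B_y = 22  [[BC ⟂ CD ⇒ 1x+5y-127=0] ∩ [|B−(16, 17)|²=26]]
   so B = (17, 22)

B = (17, 22)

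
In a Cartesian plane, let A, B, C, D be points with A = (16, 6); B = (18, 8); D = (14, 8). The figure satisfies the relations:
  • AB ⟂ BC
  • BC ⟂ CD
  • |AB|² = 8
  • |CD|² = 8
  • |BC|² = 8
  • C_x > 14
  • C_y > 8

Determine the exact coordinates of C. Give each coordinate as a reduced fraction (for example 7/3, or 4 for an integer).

C = (16, 10)

1. C_x = 16  [[AB ⟂ BC ⇒ 2x+2y-52=0] ∩ [|C−(14, 8)|²=8]]
2. C_y = 10  [[AB ⟂ BC ⇒ 2x+2y-52=0] ∩ [|C−(14, 8)|²=8]]
   so C = (16, 10)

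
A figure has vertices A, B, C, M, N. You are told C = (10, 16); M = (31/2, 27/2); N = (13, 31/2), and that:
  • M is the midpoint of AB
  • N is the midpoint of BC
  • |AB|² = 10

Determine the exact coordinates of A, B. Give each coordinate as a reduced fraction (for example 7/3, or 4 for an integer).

A = (15, 12)
B = (16, 15)

1. B_x = 16  [B = 2·N−C = 2·(13, 31/2)−(10, 16)]
2. B_y = 15  [B = 2·N−C = 2·(13, 31/2)−(10, 16)]
   so B = (16, 15)
3. A_x = 15  [A = 2·M−B = 2·(31/2, 27/2)−(16, 15)]
4. A_y = 12  [A = 2·M−B = 2·(31/2, 27/2)−(16, 15)]
   so A = (15, 12)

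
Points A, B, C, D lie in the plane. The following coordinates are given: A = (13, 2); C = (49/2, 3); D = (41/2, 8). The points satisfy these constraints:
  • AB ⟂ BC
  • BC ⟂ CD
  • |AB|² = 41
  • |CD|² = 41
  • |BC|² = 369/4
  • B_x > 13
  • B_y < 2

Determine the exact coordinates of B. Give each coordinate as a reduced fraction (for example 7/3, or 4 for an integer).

B = (17, -3)

1. B_x = 17  [[BC ⟂ CD ⇒ 4x-5y-83=0] ∩ [|B−(13, 2)|²=41]]
2. B_y = -3  [[BC ⟂ CD ⇒ 4x-5y-83=0] ∩ [|B−(13, 2)|²=41]]
   so B = (17, -3)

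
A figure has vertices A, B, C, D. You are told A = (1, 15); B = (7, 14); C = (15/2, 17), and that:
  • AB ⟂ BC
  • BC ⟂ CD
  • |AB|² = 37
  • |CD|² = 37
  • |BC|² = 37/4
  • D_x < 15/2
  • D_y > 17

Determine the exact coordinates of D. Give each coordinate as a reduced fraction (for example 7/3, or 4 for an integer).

D = (3/2, 18)

1. D_x = 3/2  [[BC ⟂ CD ⇒ 1/2x+3y-219/4=0] ∩ [|D−(15/2, 17)|²=37]]
2. D_y = 18  [[BC ⟂ CD ⇒ 1/2x+3y-219/4=0] ∩ [|D−(15/2, 17)|²=37]]
   so D = (3/2, 18)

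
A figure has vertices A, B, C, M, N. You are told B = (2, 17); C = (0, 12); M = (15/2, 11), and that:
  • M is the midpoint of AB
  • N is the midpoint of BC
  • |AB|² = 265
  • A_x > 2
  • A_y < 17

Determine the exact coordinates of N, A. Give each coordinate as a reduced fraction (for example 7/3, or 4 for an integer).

N = (1, 29/2)
A = (13, 5)

1. A_x = 13  [A = 2·M−B = 2·(15/2, 11)−(2, 17)]
2. A_y = 5  [A = 2·M−B = 2·(15/2, 11)−(2, 17)]
   so A = (13, 5)
3. N_x = 1  [2·N = B+C = (2, 17)+(0, 12)]
4. N_y = 29/2  [2·N = B+C = (2, 17)+(0, 12)]
   so N = (1, 29/2)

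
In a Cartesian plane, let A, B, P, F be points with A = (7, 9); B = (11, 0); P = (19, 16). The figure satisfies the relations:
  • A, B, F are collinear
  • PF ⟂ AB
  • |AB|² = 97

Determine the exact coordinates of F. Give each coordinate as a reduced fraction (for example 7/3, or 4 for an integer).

F = (619/97, 1008/97)

1. F_x = 619/97  [[A, B, F are collinear ⇒ 9x+4y-99=0] ∩ [PF ⟂ AB ⇒ 4x-9y+68=0]]
2. F_y = 1008/97  [[A, B, F are collinear ⇒ 9x+4y-99=0] ∩ [PF ⟂ AB ⇒ 4x-9y+68=0]]
   so F = (619/97, 1008/97)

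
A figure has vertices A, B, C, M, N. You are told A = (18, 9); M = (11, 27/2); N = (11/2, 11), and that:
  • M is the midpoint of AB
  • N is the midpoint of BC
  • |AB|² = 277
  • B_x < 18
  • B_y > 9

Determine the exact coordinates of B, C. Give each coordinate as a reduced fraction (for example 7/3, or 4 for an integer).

B = (4, 18)
C = (7, 4)

1. B_x = 4  [B = 2·M−A = 2·(11, 27/2)−(18, 9)]
2. B_y = 18  [B = 2·M−A = 2·(11, 27/2)−(18, 9)]
   so B = (4, 18)
3. C_x = 7  [C = 2·N−B = 2·(11/2, 11)−(4, 18)]
4. C_y = 4  [C = 2·N−B = 2·(11/2, 11)−(4, 18)]
   so C = (7, 4)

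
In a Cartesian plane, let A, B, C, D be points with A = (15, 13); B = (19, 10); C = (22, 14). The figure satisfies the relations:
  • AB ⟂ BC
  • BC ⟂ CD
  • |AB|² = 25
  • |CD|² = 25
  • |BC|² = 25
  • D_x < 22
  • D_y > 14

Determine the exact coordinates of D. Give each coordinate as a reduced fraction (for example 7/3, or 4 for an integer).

D = (18, 17)

1. D_x = 18  [[BC ⟂ CD ⇒ 3x+4y-122=0] ∩ [|D−(22, 14)|²=25]]
2. D_y = 17  [[BC ⟂ CD ⇒ 3x+4y-122=0] ∩ [|D−(22, 14)|²=25]]
   so D = (18, 17)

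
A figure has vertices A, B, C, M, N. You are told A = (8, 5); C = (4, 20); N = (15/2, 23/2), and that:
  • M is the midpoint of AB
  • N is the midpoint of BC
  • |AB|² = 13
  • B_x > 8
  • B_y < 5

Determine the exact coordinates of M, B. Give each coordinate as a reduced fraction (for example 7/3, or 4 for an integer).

M = (19/2, 4)
B = (11, 3)

1. B_x = 11  [B = 2·N−C = 2·(15/2, 23/2)−(4, 20)]
2. B_y = 3  [B = 2·N−C = 2·(15/2, 23/2)−(4, 20)]
   so B = (11, 3)
3. M_x = 19/2  [2·M = A+B = (8, 5)+(11, 3)]
4. M_y = 4  [2·M = A+B = (8, 5)+(11, 3)]
   so M = (19/2, 4)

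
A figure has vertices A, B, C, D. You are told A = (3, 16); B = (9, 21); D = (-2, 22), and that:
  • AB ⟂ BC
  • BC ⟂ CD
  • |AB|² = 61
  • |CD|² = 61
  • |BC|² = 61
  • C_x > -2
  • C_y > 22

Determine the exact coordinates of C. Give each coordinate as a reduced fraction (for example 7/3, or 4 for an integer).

C = (4, 27)

1. C_x = 4  [[AB ⟂ BC ⇒ 6x+5y-159=0] ∩ [|C−(-2, 22)|²=61]]
2. C_y = 27  [[AB ⟂ BC ⇒ 6x+5y-159=0] ∩ [|C−(-2, 22)|²=61]]
   so C = (4, 27)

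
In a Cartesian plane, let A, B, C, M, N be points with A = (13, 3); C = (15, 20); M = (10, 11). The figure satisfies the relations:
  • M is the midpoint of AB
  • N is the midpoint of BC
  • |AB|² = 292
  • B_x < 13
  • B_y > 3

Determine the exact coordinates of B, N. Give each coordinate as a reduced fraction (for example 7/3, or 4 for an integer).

1. B_x = 7  [B = 2·M−A = 2·(10, 11)−(13, 3)]
2. B_y = 19  [B = 2·M−A = 2·(10, 11)−(13, 3)]
   so B = (7, 19)
3. N_x = 11  [2·N = B+C = (7, 19)+(15, 20)]
4. N_y = 39/2  [2·N = B+C = (7, 19)+(15, 20)]
   so N = (11, 39/2)

B = (7, 19)
N = (11, 39/2)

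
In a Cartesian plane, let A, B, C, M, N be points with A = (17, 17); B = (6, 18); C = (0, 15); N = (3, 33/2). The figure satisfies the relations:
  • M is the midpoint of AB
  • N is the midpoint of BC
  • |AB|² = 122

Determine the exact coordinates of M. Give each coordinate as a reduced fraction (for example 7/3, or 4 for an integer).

1. M_x = 23/2  [2·M = A+B = (17, 17)+(6, 18)]
2. M_y = 35/2  [2·M = A+B = (17, 17)+(6, 18)]
   so M = (23/2, 35/2)

M = (23/2, 35/2)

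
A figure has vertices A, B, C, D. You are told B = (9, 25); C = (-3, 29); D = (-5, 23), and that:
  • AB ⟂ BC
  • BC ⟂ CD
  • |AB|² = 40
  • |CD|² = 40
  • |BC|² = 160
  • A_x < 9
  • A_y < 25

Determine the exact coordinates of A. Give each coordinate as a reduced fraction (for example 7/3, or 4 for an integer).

1. A_x = 7  [[AB ⟂ BC ⇒ 12x-4y-8=0] ∩ [|A−(9, 25)|²=40]]
2. A_y = 19  [[AB ⟂ BC ⇒ 12x-4y-8=0] ∩ [|A−(9, 25)|²=40]]
   so A = (7, 19)

A = (7, 19)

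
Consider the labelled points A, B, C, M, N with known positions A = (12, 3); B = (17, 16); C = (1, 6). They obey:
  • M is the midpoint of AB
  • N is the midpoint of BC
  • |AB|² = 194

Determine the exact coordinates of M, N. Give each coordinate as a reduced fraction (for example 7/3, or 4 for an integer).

M = (29/2, 19/2)
N = (9, 11)

1. M_x = 29/2  [2·M = A+B = (12, 3)+(17, 16)]
2. M_y = 19/2  [2·M = A+B = (12, 3)+(17, 16)]
   so M = (29/2, 19/2)
3. N_x = 9  [2·N = B+C = (17, 16)+(1, 6)]
4. N_y = 11  [2·N = B+C = (17, 16)+(1, 6)]
   so N = (9, 11)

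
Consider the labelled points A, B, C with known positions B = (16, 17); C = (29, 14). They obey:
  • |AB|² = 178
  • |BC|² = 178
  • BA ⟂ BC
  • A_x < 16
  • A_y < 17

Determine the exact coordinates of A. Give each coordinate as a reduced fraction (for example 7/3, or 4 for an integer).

1. A_x = 13  [[BA ⟂ BC ⇒ 13x-3y-157=0] ∩ [|A−(16, 17)|²=178]]
2. A_y = 4  [[BA ⟂ BC ⇒ 13x-3y-157=0] ∩ [|A−(16, 17)|²=178]]
   so A = (13, 4)

A = (13, 4)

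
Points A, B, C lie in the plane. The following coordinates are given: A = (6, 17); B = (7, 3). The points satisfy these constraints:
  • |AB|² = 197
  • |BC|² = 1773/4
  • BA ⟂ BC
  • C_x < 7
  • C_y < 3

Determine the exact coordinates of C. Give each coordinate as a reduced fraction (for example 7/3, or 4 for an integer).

C = (-14, 3/2)

1. C_x = -14  [[BA ⟂ BC ⇒ -1x+14y-35=0] ∩ [|C−(7, 3)|²=1773/4]]
2. C_y = 3/2  [[BA ⟂ BC ⇒ -1x+14y-35=0] ∩ [|C−(7, 3)|²=1773/4]]
   so C = (-14, 3/2)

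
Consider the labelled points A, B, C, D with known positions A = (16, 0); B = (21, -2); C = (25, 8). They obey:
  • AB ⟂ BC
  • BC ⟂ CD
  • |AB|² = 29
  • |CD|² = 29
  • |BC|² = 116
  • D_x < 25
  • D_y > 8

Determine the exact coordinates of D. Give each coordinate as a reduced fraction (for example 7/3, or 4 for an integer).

D = (20, 10)

1. D_x = 20  [[BC ⟂ CD ⇒ 4x+10y-180=0] ∩ [|D−(25, 8)|²=29]]
2. D_y = 10  [[BC ⟂ CD ⇒ 4x+10y-180=0] ∩ [|D−(25, 8)|²=29]]
   so D = (20, 10)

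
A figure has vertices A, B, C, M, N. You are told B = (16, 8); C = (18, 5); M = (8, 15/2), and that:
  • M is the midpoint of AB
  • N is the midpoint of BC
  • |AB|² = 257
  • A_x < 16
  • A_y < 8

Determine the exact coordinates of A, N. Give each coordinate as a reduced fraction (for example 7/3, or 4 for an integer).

A = (0, 7)
N = (17, 13/2)

1. A_x = 0  [A = 2·M−B = 2·(8, 15/2)−(16, 8)]
2. A_y = 7  [A = 2·M−B = 2·(8, 15/2)−(16, 8)]
   so A = (0, 7)
3. N_x = 17  [2·N = B+C = (16, 8)+(18, 5)]
4. N_y = 13/2  [2·N = B+C = (16, 8)+(18, 5)]
   so N = (17, 13/2)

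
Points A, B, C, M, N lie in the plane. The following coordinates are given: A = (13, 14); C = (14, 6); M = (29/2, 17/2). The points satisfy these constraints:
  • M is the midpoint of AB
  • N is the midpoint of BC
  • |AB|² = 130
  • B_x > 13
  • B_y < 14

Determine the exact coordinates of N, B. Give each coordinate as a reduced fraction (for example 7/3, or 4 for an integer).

1. B_x = 16  [B = 2·M−A = 2·(29/2, 17/2)−(13, 14)]
2. B_y = 3  [B = 2·M−A = 2·(29/2, 17/2)−(13, 14)]
   so B = (16, 3)
3. N_x = 15  [2·N = B+C = (16, 3)+(14, 6)]
4. N_y = 9/2  [2·N = B+C = (16, 3)+(14, 6)]
   so N = (15, 9/2)

N = (15, 9/2)
B = (16, 3)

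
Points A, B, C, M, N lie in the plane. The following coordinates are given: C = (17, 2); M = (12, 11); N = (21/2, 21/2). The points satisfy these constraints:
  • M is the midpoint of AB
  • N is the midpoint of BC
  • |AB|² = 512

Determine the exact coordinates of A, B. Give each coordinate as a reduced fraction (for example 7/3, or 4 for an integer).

1. B_x = 4  [B = 2·N−C = 2·(21/2, 21/2)−(17, 2)]
2. B_y = 19  [B = 2·N−C = 2·(21/2, 21/2)−(17, 2)]
   so B = (4, 19)
3. A_x = 20  [A = 2·M−B = 2·(12, 11)−(4, 19)]
4. A_y = 3  [A = 2·M−B = 2·(12, 11)−(4, 19)]
   so A = (20, 3)

A = (20, 3)
B = (4, 19)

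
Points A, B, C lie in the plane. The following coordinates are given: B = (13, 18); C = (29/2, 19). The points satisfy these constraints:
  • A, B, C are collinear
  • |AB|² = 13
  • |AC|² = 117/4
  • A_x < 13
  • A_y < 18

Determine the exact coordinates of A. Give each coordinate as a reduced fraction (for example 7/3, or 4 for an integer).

1. A_x = 10  [[A, B, C are collinear ⇒ -1x+3/2y-14=0] ∩ [|A−(13, 18)|²=13]]
2. A_y = 16  [[A, B, C are collinear ⇒ -1x+3/2y-14=0] ∩ [|A−(13, 18)|²=13]]
   so A = (10, 16)

A = (10, 16)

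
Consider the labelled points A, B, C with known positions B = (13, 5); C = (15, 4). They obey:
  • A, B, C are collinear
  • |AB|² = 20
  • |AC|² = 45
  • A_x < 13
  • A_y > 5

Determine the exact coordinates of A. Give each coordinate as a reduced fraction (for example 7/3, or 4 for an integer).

A = (9, 7)

1. A_x = 9  [[A, B, C are collinear ⇒ 1x+2y-23=0] ∩ [|A−(13, 5)|²=20]]
2. A_y = 7  [[A, B, C are collinear ⇒ 1x+2y-23=0] ∩ [|A−(13, 5)|²=20]]
   so A = (9, 7)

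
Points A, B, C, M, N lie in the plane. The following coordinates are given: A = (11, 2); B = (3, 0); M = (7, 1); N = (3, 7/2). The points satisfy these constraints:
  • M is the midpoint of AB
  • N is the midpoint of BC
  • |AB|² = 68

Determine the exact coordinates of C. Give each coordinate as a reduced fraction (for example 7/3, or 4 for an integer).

C = (3, 7)

1. C_x = 3  [C = 2·N−B = 2·(3, 7/2)−(3, 0)]
2. C_y = 7  [C = 2·N−B = 2·(3, 7/2)−(3, 0)]
   so C = (3, 7)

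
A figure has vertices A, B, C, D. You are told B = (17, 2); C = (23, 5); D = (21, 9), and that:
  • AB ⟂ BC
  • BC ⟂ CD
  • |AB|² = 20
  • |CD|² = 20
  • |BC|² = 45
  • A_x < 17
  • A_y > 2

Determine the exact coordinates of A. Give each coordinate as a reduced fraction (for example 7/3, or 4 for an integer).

A = (15, 6)

1. A_x = 15  [[AB ⟂ BC ⇒ -6x-3y+108=0] ∩ [|A−(17, 2)|²=20]]
2. A_y = 6  [[AB ⟂ BC ⇒ -6x-3y+108=0] ∩ [|A−(17, 2)|²=20]]
   so A = (15, 6)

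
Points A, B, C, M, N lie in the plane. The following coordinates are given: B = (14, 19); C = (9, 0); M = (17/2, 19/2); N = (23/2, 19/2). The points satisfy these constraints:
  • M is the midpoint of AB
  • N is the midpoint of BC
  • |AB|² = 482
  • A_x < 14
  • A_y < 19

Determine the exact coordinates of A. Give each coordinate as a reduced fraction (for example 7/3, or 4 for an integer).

A = (3, 0)

1. A_x = 3  [A = 2·M−B = 2·(17/2, 19/2)−(14, 19)]
2. A_y = 0  [A = 2·M−B = 2·(17/2, 19/2)−(14, 19)]
   so A = (3, 0)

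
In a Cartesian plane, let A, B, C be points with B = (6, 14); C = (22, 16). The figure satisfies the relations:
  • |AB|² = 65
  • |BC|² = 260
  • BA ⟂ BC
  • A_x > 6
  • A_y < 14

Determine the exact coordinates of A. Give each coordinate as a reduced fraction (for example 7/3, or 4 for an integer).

A = (7, 6)

1. A_x = 7  [[BA ⟂ BC ⇒ 16x+2y-124=0] ∩ [|A−(6, 14)|²=65]]
2. A_y = 6  [[BA ⟂ BC ⇒ 16x+2y-124=0] ∩ [|A−(6, 14)|²=65]]
   so A = (7, 6)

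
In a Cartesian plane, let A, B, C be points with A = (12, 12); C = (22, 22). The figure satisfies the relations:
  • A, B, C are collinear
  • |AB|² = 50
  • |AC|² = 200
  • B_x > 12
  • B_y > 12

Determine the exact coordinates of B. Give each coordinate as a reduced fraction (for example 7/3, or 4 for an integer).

1. B_x = 17  [[A, B, C are collinear ⇒ 10x-10y=0] ∩ [|B−(12, 12)|²=50]]
2. B_y = 17  [[A, B, C are collinear ⇒ 10x-10y=0] ∩ [|B−(12, 12)|²=50]]
   so B = (17, 17)

B = (17, 17)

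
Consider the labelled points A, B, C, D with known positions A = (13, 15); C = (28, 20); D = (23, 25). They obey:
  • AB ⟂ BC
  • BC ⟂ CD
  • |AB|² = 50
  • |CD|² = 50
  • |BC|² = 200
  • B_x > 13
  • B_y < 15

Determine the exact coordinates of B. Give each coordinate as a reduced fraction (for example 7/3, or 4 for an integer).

1. B_x = 18  [[BC ⟂ CD ⇒ 5x-5y-40=0] ∩ [|B−(13, 15)|²=50]]
2. B_y = 10  [[BC ⟂ CD ⇒ 5x-5y-40=0] ∩ [|B−(13, 15)|²=50]]
   so B = (18, 10)

B = (18, 10)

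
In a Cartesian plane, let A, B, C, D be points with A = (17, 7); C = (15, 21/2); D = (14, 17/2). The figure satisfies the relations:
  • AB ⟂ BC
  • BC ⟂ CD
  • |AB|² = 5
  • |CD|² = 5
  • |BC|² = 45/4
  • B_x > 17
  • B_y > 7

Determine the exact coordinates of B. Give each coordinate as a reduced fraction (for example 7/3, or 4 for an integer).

1. B_x = 18  [[BC ⟂ CD ⇒ 1x+2y-36=0] ∩ [|B−(17, 7)|²=5]]
2. B_y = 9  [[BC ⟂ CD ⇒ 1x+2y-36=0] ∩ [|B−(17, 7)|²=5]]
   so B = (18, 9)

B = (18, 9)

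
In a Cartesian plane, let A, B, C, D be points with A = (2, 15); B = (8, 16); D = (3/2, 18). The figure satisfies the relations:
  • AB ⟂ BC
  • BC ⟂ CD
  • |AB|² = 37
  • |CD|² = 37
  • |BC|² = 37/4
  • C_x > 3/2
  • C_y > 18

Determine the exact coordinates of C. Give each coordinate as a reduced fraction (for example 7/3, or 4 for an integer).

C = (15/2, 19)

1. C_x = 15/2  [[AB ⟂ BC ⇒ 6x+1y-64=0] ∩ [|C−(3/2, 18)|²=37]]
2. C_y = 19  [[AB ⟂ BC ⇒ 6x+1y-64=0] ∩ [|C−(3/2, 18)|²=37]]
   so C = (15/2, 19)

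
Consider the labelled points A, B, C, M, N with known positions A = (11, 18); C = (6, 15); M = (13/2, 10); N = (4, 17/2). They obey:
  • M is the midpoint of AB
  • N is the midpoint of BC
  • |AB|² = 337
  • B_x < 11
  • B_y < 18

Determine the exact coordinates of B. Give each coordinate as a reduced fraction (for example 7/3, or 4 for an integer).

1. B_x = 2  [B = 2·M−A = 2·(13/2, 10)−(11, 18)]
2. B_y = 2  [B = 2·M−A = 2·(13/2, 10)−(11, 18)]
   so B = (2, 2)

B = (2, 2)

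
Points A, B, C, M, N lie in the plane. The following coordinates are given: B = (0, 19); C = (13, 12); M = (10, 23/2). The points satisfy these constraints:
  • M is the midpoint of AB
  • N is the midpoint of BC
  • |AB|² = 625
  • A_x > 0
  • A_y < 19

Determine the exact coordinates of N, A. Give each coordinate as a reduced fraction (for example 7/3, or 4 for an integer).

1. A_x = 20  [A = 2·M−B = 2·(10, 23/2)−(0, 19)]
2. A_y = 4  [A = 2·M−B = 2·(10, 23/2)−(0, 19)]
   so A = (20, 4)
3. N_x = 13/2  [2·N = B+C = (0, 19)+(13, 12)]
4. N_y = 31/2  [2·N = B+C = (0, 19)+(13, 12)]
   so N = (13/2, 31/2)

N = (13/2, 31/2)
A = (20, 4)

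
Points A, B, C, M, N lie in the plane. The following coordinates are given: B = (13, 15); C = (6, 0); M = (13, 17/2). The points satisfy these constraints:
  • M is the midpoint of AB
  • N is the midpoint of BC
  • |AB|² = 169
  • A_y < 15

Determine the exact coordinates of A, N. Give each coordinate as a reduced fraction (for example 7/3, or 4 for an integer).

1. A_x = 13  [A = 2·M−B = 2·(13, 17/2)−(13, 15)]
2. A_y = 2  [A = 2·M−B = 2·(13, 17/2)−(13, 15)]
   so A = (13, 2)
3. N_x = 19/2  [2·N = B+C = (13, 15)+(6, 0)]
4. N_y = 15/2  [2·N = B+C = (13, 15)+(6, 0)]
   so N = (19/2, 15/2)

A = (13, 2)
N = (19/2, 15/2)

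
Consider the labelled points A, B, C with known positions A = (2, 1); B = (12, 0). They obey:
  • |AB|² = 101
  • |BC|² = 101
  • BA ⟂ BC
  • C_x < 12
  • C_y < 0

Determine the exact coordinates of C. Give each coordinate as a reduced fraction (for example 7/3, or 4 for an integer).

1. C_x = 11  [[BA ⟂ BC ⇒ -10x+1y+120=0] ∩ [|C−(12, 0)|²=101]]
2. C_y = -10  [[BA ⟂ BC ⇒ -10x+1y+120=0] ∩ [|C−(12, 0)|²=101]]
   so C = (11, -10)

C = (11, -10)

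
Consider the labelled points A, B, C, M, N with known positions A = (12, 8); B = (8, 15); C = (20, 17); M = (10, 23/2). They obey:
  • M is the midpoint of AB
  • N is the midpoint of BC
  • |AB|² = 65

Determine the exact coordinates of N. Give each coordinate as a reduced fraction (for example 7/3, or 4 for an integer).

N = (14, 16)

1. N_x = 14  [2·N = B+C = (8, 15)+(20, 17)]
2. N_y = 16  [2·N = B+C = (8, 15)+(20, 17)]
   so N = (14, 16)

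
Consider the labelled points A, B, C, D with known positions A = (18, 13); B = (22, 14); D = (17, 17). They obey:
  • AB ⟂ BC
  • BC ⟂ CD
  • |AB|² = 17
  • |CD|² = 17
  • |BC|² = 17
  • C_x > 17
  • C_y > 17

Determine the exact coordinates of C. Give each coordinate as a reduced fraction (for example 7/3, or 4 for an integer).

1. C_x = 21  [[AB ⟂ BC ⇒ 4x+1y-102=0] ∩ [|C−(17, 17)|²=17]]
2. C_y = 18  [[AB ⟂ BC ⇒ 4x+1y-102=0] ∩ [|C−(17, 17)|²=17]]
   so C = (21, 18)

C = (21, 18)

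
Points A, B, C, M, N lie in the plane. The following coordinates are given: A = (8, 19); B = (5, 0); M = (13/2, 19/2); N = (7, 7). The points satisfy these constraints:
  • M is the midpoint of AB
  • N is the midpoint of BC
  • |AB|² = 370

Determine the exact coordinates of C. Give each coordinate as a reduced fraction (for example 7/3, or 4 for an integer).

1. C_x = 9  [C = 2·N−B = 2·(7, 7)−(5, 0)]
2. C_y = 14  [C = 2·N−B = 2·(7, 7)−(5, 0)]
   so C = (9, 14)

C = (9, 14)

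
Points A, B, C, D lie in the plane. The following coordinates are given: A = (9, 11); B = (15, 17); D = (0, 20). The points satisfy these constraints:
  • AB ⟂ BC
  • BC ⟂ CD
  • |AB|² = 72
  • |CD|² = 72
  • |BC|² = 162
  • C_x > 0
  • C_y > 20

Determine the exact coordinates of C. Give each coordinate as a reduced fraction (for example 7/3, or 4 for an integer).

1. C_x = 6  [[AB ⟂ BC ⇒ 6x+6y-192=0] ∩ [|C−(0, 20)|²=72]]
2. C_y = 26  [[AB ⟂ BC ⇒ 6x+6y-192=0] ∩ [|C−(0, 20)|²=72]]
   so C = (6, 26)

C = (6, 26)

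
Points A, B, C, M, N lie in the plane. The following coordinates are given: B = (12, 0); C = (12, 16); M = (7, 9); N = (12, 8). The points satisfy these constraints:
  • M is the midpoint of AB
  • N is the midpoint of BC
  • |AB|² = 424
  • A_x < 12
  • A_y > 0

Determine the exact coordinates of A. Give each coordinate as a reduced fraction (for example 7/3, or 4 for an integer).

1. A_x = 2  [A = 2·M−B = 2·(7, 9)−(12, 0)]
2. A_y = 18  [A = 2·M−B = 2·(7, 9)−(12, 0)]
   so A = (2, 18)

A = (2, 18)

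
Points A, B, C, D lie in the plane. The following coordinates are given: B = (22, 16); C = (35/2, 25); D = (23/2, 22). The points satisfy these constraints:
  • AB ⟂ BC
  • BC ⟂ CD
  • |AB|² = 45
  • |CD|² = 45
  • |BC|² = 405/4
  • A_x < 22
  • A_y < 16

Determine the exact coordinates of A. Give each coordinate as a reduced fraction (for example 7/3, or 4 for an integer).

1. A_x = 16  [[AB ⟂ BC ⇒ 9/2x-9y+45=0] ∩ [|A−(22, 16)|²=45]]
2. A_y = 13  [[AB ⟂ BC ⇒ 9/2x-9y+45=0] ∩ [|A−(22, 16)|²=45]]
   so A = (16, 13)

A = (16, 13)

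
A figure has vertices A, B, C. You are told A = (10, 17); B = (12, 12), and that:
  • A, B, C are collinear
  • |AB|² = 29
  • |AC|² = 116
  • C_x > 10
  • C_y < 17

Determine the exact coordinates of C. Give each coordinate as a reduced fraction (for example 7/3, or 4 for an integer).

1. C_x = 14  [[A, B, C are collinear ⇒ 5x+2y-84=0] ∩ [|C−(10, 17)|²=116]]
2. C_y = 7  [[A, B, C are collinear ⇒ 5x+2y-84=0] ∩ [|C−(10, 17)|²=116]]
   so C = (14, 7)

C = (14, 7)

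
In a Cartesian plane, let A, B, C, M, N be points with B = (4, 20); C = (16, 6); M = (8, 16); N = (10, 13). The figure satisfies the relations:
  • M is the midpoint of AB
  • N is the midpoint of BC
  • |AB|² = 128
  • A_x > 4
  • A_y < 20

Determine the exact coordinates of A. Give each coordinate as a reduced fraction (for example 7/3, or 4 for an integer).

A = (12, 12)

1. A_x = 12  [A = 2·M−B = 2·(8, 16)−(4, 20)]
2. A_y = 12  [A = 2·M−B = 2·(8, 16)−(4, 20)]
   so A = (12, 12)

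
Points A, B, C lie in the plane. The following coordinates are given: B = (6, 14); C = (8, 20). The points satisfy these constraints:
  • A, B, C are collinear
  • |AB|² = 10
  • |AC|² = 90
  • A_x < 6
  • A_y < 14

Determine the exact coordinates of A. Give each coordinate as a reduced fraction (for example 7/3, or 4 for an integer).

1. A_x = 5  [[A, B, C are collinear ⇒ -6x+2y+8=0] ∩ [|A−(6, 14)|²=10]]
2. A_y = 11  [[A, B, C are collinear ⇒ -6x+2y+8=0] ∩ [|A−(6, 14)|²=10]]
   so A = (5, 11)

A = (5, 11)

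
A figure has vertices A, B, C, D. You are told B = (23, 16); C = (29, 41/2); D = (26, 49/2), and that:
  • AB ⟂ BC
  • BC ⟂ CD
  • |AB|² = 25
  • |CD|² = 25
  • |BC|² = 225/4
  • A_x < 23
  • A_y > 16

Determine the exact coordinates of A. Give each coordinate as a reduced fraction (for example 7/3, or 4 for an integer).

1. A_x = 20  [[AB ⟂ BC ⇒ -6x-9/2y+210=0] ∩ [|A−(23, 16)|²=25]]
2. A_y = 20  [[AB ⟂ BC ⇒ -6x-9/2y+210=0] ∩ [|A−(23, 16)|²=25]]
   so A = (20, 20)

A = (20, 20)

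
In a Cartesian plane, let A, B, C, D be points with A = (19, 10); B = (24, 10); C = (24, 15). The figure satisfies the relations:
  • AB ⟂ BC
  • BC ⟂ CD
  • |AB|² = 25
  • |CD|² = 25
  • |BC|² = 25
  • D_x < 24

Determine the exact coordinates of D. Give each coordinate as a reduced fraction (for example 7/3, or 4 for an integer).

D = (19, 15)

1. D_x = 19  [[BC ⟂ CD ⇒ 5y-75=0] ∩ [|D−(24, 15)|²=25]]
2. D_y = 15  [[BC ⟂ CD ⇒ 5y-75=0] ∩ [|D−(24, 15)|²=25]]
   so D = (19, 15)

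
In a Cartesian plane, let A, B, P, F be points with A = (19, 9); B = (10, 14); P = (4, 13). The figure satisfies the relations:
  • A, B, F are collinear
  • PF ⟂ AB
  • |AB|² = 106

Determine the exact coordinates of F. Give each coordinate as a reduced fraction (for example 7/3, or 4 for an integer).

F = (619/106, 1729/106)

1. F_x = 619/106  [[A, B, F are collinear ⇒ -5x-9y+176=0] ∩ [PF ⟂ AB ⇒ -9x+5y-29=0]]
2. F_y = 1729/106  [[A, B, F are collinear ⇒ -5x-9y+176=0] ∩ [PF ⟂ AB ⇒ -9x+5y-29=0]]
   so F = (619/106, 1729/106)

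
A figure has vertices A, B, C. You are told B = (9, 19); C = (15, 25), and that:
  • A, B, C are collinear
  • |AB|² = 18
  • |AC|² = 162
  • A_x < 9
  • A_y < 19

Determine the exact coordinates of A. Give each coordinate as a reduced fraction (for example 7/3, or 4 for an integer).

1. A_x = 6  [[A, B, C are collinear ⇒ -6x+6y-60=0] ∩ [|A−(9, 19)|²=18]]
2. A_y = 16  [[A, B, C are collinear ⇒ -6x+6y-60=0] ∩ [|A−(9, 19)|²=18]]
   so A = (6, 16)

A = (6, 16)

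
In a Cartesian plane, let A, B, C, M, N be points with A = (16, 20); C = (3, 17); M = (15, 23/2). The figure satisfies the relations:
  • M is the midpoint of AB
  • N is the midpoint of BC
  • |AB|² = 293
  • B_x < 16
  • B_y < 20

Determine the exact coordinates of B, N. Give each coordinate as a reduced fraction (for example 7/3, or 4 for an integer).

B = (14, 3)
N = (17/2, 10)

1. B_x = 14  [B = 2·M−A = 2·(15, 23/2)−(16, 20)]
2. B_y = 3  [B = 2·M−A = 2·(15, 23/2)−(16, 20)]
   so B = (14, 3)
3. N_x = 17/2  [2·N = B+C = (14, 3)+(3, 17)]
4. N_y = 10  [2·N = B+C = (14, 3)+(3, 17)]
   so N = (17/2, 10)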